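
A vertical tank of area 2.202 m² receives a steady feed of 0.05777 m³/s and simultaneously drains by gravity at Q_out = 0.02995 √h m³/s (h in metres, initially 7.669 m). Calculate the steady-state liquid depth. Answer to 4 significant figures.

3.721 m

Level balance: A dh/dt = 0.05777 − 0.02995 √h. Setting dh/dt = 0:
Q_in = 0.02995 √h_ss ⇒ √h_ss = 0.05777/0.02995 = 1.92888.
h_ss = 1.92888² = 3.72058 m. (Since h₀ = 7.669 m > h_ss, the level will fall toward this value.)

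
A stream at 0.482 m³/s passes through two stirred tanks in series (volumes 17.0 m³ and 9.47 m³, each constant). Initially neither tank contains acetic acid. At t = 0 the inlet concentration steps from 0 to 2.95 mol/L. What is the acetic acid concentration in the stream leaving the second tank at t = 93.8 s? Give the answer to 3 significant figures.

2.52 mol/L

Time constants: τᵢ = Vᵢ/Q for each well-mixed tank.
τ₁ = 17.0/0.482 = 35.270 s; τ₂ = 9.47/0.482 = 19.647 s.
Solving the cascade with C₁(0)=C₂(0)=0 gives C₂(t) = C_in[1 − (τ₁ e^(−t/τ₁) − τ₂ e^(−t/τ₂))/(τ₁ − τ₂)].
At t = 93.8: e^(−t/τ₁) = 0.069983, e^(−t/τ₂) = 0.0084449.
C₂ = 2.95·[1 − (35.270·0.069983 − 19.647·0.0084449)/(15.622)] = 2.95·0.85262 = 2.5152 mol/L.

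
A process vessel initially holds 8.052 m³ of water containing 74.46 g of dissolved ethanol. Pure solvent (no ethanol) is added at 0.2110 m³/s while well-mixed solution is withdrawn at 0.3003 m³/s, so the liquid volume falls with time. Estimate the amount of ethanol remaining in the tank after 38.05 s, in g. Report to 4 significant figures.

Total volume: dV/dt = Q_in − Q_out = -0.0893000 m³/s, so V(t) = 8.052 − 0.0893000 t and V(38.05) = 4.65413 m³.
Species balance (pure solvent in): dm/dt = −Q_out · m/V(t).
dm/m = −Q_out dt/(V₀ − 0.0893000 t); integrating gives ln(m/m₀) = −(Q_out/(Q_in−Q_out)) ln(V/V₀).
m = m₀ (V₀/V)^(Q_out/(Q_in−Q_out)) = 74.46 × (8.052/4.65413)^(-3.36282) = 11.7856 g.

11.79 g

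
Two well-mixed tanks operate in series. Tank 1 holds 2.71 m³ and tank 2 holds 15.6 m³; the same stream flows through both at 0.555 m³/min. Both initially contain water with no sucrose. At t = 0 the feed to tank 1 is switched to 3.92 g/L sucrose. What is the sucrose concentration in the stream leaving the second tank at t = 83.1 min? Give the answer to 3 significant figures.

Time constants: τᵢ = Vᵢ/Q for each well-mixed tank.
τ₁ = 2.71/0.555 = 4.8829 min; τ₂ = 15.6/0.555 = 28.108 min.
Tank 1: C₁ = C_in(1 − e^(−t/τ₁)). Tank 2 (τ₁ ≠ τ₂): C₂ = C_in[1 − (τ₁ e^(−t/τ₁) − τ₂ e^(−t/τ₂))/(τ₁ − τ₂)].
At t = 83.1: e^(−t/τ₁) = 4.0635e-08, e^(−t/τ₂) = 0.052004.
C₂ = 3.92·[1 − (4.8829·4.0635e-08 − 28.108·0.052004)/(-23.225)] = 3.92·0.93706 = 3.6733 g/L.

3.67 g/L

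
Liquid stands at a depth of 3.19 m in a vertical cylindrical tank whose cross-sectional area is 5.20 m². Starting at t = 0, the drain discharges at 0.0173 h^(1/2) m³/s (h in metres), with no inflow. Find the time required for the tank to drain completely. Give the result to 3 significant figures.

With no inflow, A dh/dt = −0.0173 √h.
This is separable: 2 d(√h)/dt = −0.0173/A, so √h = √h₀ − (0.0173/(2A)) t.
Tank is empty when √h = 0: t_empty = 2A√h₀/0.0173.
t_empty = 2·5.20·√3.19/0.0173 = 10.400·1.7861/0.0173 = 1073.7 s.

1070 s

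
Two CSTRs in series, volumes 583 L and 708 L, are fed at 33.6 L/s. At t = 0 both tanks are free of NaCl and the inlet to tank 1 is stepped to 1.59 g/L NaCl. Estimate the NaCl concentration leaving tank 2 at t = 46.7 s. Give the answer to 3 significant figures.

1.11 g/L

Each tank obeys Vᵢ dCᵢ/dt = Q(Cᵢ₋₁ − Cᵢ), so τᵢ = Vᵢ/Q.
τ₁ = 583/33.6 = 17.351 s; τ₂ = 708/33.6 = 21.071 s.
Solving the cascade with C₁(0)=C₂(0)=0 gives C₂(t) = C_in[1 − (τ₁ e^(−t/τ₁) − τ₂ e^(−t/τ₂))/(τ₁ − τ₂)].
At t = 46.7: e^(−t/τ₁) = 0.067782, e^(−t/τ₂) = 0.10901.
C₂ = 1.59·[1 − (17.351·0.067782 − 21.071·0.10901)/(-3.7202)] = 1.59·0.69868 = 1.1109 g/L.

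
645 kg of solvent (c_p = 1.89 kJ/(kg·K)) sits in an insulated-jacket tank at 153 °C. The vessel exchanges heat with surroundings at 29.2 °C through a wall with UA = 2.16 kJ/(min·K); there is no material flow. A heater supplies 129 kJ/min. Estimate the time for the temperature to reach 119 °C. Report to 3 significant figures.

First-law balance (no shaft work): M c_p dT/dt = −UA(T − T_amb) + Q̇.
τ = M c_p/UA = 564.37 min; T_ss = T_amb + Q̇/UA = 29.2 + 129/2.16 = 88.922 °C.
T(t) = T_ss + (T₀ − T_ss)e^(−t/τ); set T = 119:
t = −τ ln[(T − T_ss)/(T₀ − T_ss)] = −564.37 · ln(0.46939) = 426.84 min.

427 min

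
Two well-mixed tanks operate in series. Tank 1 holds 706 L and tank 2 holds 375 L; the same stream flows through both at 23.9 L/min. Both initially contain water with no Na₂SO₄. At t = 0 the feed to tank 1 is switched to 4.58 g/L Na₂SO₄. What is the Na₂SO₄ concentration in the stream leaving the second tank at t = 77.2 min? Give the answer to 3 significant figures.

Species balance on tank i: dCᵢ/dt = (Cᵢ₋₁ − Cᵢ)/τᵢ with τᵢ = Vᵢ/Q.
τ₁ = 706/23.9 = 29.540 min; τ₂ = 375/23.9 = 15.690 min.
Tank 1: C₁ = C_in(1 − e^(−t/τ₁)). Tank 2 (τ₁ ≠ τ₂): C₂ = C_in[1 − (τ₁ e^(−t/τ₁) − τ₂ e^(−t/τ₂))/(τ₁ − τ₂)].
At t = 77.2: e^(−t/τ₁) = 0.073283, e^(−t/τ₂) = 0.0072976.
C₂ = 4.58·[1 − (29.540·0.073283 − 15.690·0.0072976)/(13.849)] = 4.58·0.85196 = 3.9020 g/L.

3.90 g/L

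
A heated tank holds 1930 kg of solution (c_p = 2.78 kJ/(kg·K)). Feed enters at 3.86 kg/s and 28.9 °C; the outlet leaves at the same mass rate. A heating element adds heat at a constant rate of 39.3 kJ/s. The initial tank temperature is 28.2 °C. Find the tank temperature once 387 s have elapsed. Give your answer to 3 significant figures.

30.6 °C

First-law balance (no shaft work): M c_p dT/dt = ṁ c_p (T_in − T) + 39.3.
τ = M/ṁ = 500.00 s; T_ss = T_in + Q̇/(ṁ c_p) = 28.9 + 39.3/(3.86·2.78) = 32.562 °C.
Solution: T(t) = T_ss + (T₀ − T_ss) e^(−t/τ).
T(387) = 32.562 + (-4.3624)·e^(−387/500.00) = 32.562 + (-4.3624)·0.46116 = 30.551 °C.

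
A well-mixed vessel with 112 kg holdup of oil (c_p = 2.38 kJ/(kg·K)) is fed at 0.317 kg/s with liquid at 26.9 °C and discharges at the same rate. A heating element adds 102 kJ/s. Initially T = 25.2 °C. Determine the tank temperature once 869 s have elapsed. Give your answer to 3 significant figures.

Unsteady energy balance on the tank contents: M c_p dT/dt = ṁ c_p (T_in − T) + 102.
Rearrange: dT/dt = (T_ss − T)/τ with τ = M/ṁ = 353.31 s and T_ss = T_in + Q̇/(ṁ c_p) = 162.10 °C.
Integrating: T(t) = T_ss + (T₀ − T_ss) e^(−t/τ).
T(869) = 162.10 + (-136.90)·e^(−869/353.31) = 162.10 + (-136.90)·0.085471 = 150.40 °C.

150 °C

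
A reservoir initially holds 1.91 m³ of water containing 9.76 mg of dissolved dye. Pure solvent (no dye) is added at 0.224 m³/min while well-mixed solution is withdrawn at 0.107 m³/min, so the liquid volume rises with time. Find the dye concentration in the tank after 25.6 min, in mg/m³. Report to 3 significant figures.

0.840 mg/m³

Total volume: dV/dt = Q_in − Q_out = 0.11700 m³/min, so V(t) = 1.91 + 0.11700 t and V(25.6) = 4.9052 m³.
Species balance (pure solvent in): dm/dt = −Q_out · m/V(t).
dm/m = −Q_out dt/(V₀ + 0.11700 t); integrating gives ln(m/m₀) = −(Q_out/(Q_in−Q_out)) ln(V/V₀).
m = m₀ (V₀/V)^(Q_out/(Q_in−Q_out)) = 9.76 × (1.91/4.9052)^(0.91453) = 4.1194 mg.
C = m/V = 4.1194/4.9052 = 0.83981 mg/m³.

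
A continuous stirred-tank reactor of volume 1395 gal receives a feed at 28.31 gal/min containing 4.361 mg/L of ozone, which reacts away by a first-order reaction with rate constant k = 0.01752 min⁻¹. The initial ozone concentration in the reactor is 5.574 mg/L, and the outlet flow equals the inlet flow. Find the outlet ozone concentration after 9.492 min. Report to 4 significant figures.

V dC/dt = Q(C_in − C) − k V C.
This is linear with rate a = Q/V + k = 0.0378139 min⁻¹.
C_ss = Q C_in/(Q + kV) = 2.34045 mg/L; C(t) = C_ss + (C₀ − C_ss) e^(−a t).
C(9.492) = 2.34045 + (3.23355)·e^(−0.0378139·9.492) = 2.34045 + (3.23355)·0.698424 = 4.59884 mg/L.

4.599 mg/L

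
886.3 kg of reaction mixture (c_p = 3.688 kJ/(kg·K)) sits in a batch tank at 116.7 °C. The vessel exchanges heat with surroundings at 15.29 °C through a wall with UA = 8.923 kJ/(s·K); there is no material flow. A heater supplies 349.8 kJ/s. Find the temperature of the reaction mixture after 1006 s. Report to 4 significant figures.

58.48 °C

Lumped-capacitance energy balance: M c_p dT/dt = UA(T_amb − T) + Q̇.
dT/dt = (T_ss − T)/τ with T_ss = T_amb + Q̇/UA = 15.29 + 349.8/8.923 = 54.4921 °C, τ = M c_p/UA = 886.3·3.688/8.923 = 366.320 s.
Integrating: T(t) = T_ss + (T₀ − T_ss) e^(−t/τ).
T(1006) = 54.4921 + (62.2079)·0.0641692 = 58.4839 °C.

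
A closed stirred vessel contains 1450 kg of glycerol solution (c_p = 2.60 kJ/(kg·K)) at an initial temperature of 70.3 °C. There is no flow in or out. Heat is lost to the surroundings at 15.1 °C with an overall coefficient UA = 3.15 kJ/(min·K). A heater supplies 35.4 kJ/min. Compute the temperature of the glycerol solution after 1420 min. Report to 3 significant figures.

39.8 °C

Lumped-capacitance energy balance: M c_p dT/dt = UA(T_amb − T) + Q̇.
dT/dt = (T_ss − T)/τ with T_ss = T_amb + Q̇/UA = 15.1 + 35.4/3.15 = 26.338 °C, τ = M c_p/UA = 1450·2.60/3.15 = 1196.8 min.
Solution: T(t) = T_ss + (T₀ − T_ss) e^(−t/τ).
T(1420) = 26.338 + (43.962)·0.30530 = 39.760 °C.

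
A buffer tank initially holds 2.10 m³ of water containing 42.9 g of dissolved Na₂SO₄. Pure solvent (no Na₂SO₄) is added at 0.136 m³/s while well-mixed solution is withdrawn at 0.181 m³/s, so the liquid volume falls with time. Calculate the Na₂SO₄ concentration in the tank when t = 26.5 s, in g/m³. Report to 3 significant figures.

1.62 g/m³

Total volume: dV/dt = Q_in − Q_out = -0.045000 m³/s, so V(t) = 2.10 − 0.045000 t and V(26.5) = 0.90750 m³.
Species balance (pure solvent in): dm/dt = −Q_out · m/V(t).
Separate: dm/m = −Q_out dt/V(t) ⇒ ln(m/m₀) = −(Q_out/(Q_in−Q_out)) ln(V/V₀).
m = m₀ (V₀/V)^(Q_out/(Q_in−Q_out)) = 42.9 × (2.10/0.90750)^(-4.0222) = 1.4685 g.
C = m/V = 1.4685/0.90750 = 1.6182 g/m³.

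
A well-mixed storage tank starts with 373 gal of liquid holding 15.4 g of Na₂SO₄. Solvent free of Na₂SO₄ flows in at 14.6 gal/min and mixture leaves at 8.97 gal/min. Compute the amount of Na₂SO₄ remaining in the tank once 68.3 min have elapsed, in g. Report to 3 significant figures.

4.98 g

Let m(t) be the amount of Na₂SO₄. Volume: V(t) = V₀ + (Q_in − Q_out) t = 373 + 5.6300 t; V(68.3) = 757.53 gal.
Species balance (pure solvent in): dm/dt = −Q_out · m/V(t).
Separate: dm/m = −Q_out dt/V(t) ⇒ ln(m/m₀) = −(Q_out/(Q_in−Q_out)) ln(V/V₀).
m = m₀ (V₀/V)^(Q_out/(Q_in−Q_out)) = 15.4 × (373/757.53)^(1.5933) = 4.9807 g.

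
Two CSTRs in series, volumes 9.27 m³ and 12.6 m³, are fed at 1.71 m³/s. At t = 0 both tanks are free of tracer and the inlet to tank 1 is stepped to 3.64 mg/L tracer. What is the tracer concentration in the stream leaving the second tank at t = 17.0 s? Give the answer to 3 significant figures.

Species balance on tank i: dCᵢ/dt = (Cᵢ₋₁ − Cᵢ)/τᵢ with τᵢ = Vᵢ/Q.
τ₁ = 9.27/1.71 = 5.4211 s; τ₂ = 12.6/1.71 = 7.3684 s.
Solving the cascade with C₁(0)=C₂(0)=0 gives C₂(t) = C_in[1 − (τ₁ e^(−t/τ₁) − τ₂ e^(−t/τ₂))/(τ₁ − τ₂)].
At t = 17.0: e^(−t/τ₁) = 0.043460, e^(−t/τ₂) = 0.099545.
C₂ = 3.64·[1 − (5.4211·0.043460 − 7.3684·0.099545)/(-1.9474)] = 3.64·0.74432 = 2.7093 mg/L.

2.71 mg/L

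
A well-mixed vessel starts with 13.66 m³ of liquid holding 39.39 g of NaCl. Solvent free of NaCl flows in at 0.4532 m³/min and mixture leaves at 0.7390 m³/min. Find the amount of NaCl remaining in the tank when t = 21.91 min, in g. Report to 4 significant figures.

Let m(t) be the amount of NaCl. Volume: V(t) = V₀ + (Q_in − Q_out) t = 13.66 − 0.285800 t; V(21.91) = 7.39812 m³.
Solute balance: dm/dt = 0 − Q_out C = −Q_out m/V(t).
dm/m = −Q_out dt/(V₀ − 0.285800 t); integrating gives ln(m/m₀) = −(Q_out/(Q_in−Q_out)) ln(V/V₀).
m = m₀ (V₀/V)^(Q_out/(Q_in−Q_out)) = 39.39 × (13.66/7.39812)^(-2.58572) = 8.06737 g.

8.067 g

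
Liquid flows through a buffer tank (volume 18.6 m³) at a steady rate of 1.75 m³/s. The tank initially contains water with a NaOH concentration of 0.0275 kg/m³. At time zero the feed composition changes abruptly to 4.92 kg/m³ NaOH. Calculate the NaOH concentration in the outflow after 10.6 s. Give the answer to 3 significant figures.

Species balance on the tank: V dC/dt = Q(C_in − C).
So dC/dt = (C_in − C)/τ with τ = V/Q = 18.6/1.75 = 10.629 s.
C approaches C_in exponentially: C(t) = C_in + (C₀ − C_in) e^(−t/τ).
C(10.6) = 4.92 + (0.0275 − 4.92)·e^(−10.6/10.629) = 4.92 + (-4.8925)·0.36887 = 3.1153 kg/m³.

3.12 kg/m³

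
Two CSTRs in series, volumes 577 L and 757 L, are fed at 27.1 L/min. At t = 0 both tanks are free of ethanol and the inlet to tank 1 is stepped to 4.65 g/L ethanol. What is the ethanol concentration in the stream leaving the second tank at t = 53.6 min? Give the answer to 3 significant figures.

2.98 g/L

Each tank obeys Vᵢ dCᵢ/dt = Q(Cᵢ₋₁ − Cᵢ), so τᵢ = Vᵢ/Q.
τ₁ = 577/27.1 = 21.292 min; τ₂ = 757/27.1 = 27.934 min.
Tank 1: C₁ = C_in(1 − e^(−t/τ₁)). Tank 2 (τ₁ ≠ τ₂): C₂ = C_in[1 − (τ₁ e^(−t/τ₁) − τ₂ e^(−t/τ₂))/(τ₁ − τ₂)].
At t = 53.6: e^(−t/τ₁) = 0.080666, e^(−t/τ₂) = 0.14678.
C₂ = 4.65·[1 − (21.292·0.080666 − 27.934·0.14678)/(-6.6421)] = 4.65·0.64130 = 2.9820 g/L.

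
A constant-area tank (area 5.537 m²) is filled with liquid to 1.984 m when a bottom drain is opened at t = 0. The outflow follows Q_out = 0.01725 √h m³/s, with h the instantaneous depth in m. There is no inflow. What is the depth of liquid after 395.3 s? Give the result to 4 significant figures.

A dh/dt = −Q_out = −0.01725 √h.
Separate and integrate: 2(√h − √h₀) = −(0.01725/A) t.
√h = √1.984 − 0.01725·395.3/(2·5.537) = 1.40855 − 0.615760 = 0.792785.
h = 0.792785² = 0.628509 m.

0.6285 m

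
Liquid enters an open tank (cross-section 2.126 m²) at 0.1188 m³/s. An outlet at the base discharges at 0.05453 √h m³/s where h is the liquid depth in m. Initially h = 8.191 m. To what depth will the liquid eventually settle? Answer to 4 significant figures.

4.746 m

Level balance: A dh/dt = 0.1188 − 0.05453 √h. Setting dh/dt = 0:
Q_in = 0.05453 √h_ss ⇒ √h_ss = 0.1188/0.05453 = 2.17862.
h_ss = 2.17862² = 4.74637 m. (Since h₀ = 8.191 m > h_ss, the level will fall toward this value.)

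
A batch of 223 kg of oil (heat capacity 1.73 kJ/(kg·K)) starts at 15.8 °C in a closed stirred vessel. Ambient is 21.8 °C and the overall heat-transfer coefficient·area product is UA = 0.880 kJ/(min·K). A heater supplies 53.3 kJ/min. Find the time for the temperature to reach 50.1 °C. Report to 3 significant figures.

Energy balance: M c_p dT/dt = −UA(T − T_amb) + Q̇.
τ = M c_p/UA = 438.40 min; T_ss = T_amb + Q̇/UA = 21.8 + 53.3/0.880 = 82.368 °C.
T(t) = T_ss + (T₀ − T_ss)e^(−t/τ); set T = 50.1:
t = −τ ln[(T − T_ss)/(T₀ − T_ss)] = −438.40 · ln(0.48474) = 317.46 min.

317 min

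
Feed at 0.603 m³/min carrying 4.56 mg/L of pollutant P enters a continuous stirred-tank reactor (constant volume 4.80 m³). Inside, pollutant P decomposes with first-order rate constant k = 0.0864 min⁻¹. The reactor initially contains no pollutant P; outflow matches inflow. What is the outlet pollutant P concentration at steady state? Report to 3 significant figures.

2.70 mg/L

Species balance: V dC/dt = Q C_in − Q C − k V C.
At steady state: 0 = Q C_in − (Q + kV) C_ss, so C_ss = Q C_in/(Q + kV).
C_ss = 0.603·4.56/(0.603 + 0.0864·4.80) = 2.7497/1.0177 = 2.7018 mg/L.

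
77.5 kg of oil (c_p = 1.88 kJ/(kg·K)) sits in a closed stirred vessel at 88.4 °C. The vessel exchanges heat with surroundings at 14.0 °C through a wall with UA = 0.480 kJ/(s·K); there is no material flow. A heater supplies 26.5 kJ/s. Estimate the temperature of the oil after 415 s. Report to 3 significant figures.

Lumped-capacitance energy balance: M c_p dT/dt = UA(T_amb − T) + Q̇.
dT/dt = (T_ss − T)/τ with T_ss = T_amb + Q̇/UA = 14.0 + 26.5/0.480 = 69.208 °C, τ = M c_p/UA = 77.5·1.88/0.480 = 303.54 s.
This is linear first-order; T(t) = T_ss + (T₀ − T_ss) e^(−t/τ).
T(415) = 69.208 + (19.192)·0.25482 = 74.099 °C.

74.1 °C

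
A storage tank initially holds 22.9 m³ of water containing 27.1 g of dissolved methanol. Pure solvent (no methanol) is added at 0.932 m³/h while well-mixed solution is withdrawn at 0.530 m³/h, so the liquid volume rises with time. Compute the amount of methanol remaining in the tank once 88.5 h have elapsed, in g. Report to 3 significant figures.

Total volume: dV/dt = Q_in − Q_out = 0.40200 m³/h, so V(t) = 22.9 + 0.40200 t and V(88.5) = 58.477 m³.
Solute balance: dm/dt = 0 − Q_out C = −Q_out m/V(t).
Separate: dm/m = −Q_out dt/V(t) ⇒ ln(m/m₀) = −(Q_out/(Q_in−Q_out)) ln(V/V₀).
m = m₀ (V₀/V)^(Q_out/(Q_in−Q_out)) = 27.1 × (22.9/58.477)^(1.3184) = 7.8737 g.

7.87 g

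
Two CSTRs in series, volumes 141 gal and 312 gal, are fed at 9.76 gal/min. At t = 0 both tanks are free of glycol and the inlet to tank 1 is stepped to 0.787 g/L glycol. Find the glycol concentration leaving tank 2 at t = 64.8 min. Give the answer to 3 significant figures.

Species balance on tank i: dCᵢ/dt = (Cᵢ₋₁ − Cᵢ)/τᵢ with τᵢ = Vᵢ/Q.
τ₁ = 141/9.76 = 14.447 min; τ₂ = 312/9.76 = 31.967 min.
Tank 1: C₁ = C_in(1 − e^(−t/τ₁)). Tank 2 (τ₁ ≠ τ₂): C₂ = C_in[1 − (τ₁ e^(−t/τ₁) − τ₂ e^(−t/τ₂))/(τ₁ − τ₂)].
At t = 64.8: e^(−t/τ₁) = 0.011272, e^(−t/τ₂) = 0.13172.
C₂ = 0.787·[1 − (14.447·0.011272 − 31.967·0.13172)/(-17.520)] = 0.787·0.76896 = 0.60517 g/L.

0.605 g/L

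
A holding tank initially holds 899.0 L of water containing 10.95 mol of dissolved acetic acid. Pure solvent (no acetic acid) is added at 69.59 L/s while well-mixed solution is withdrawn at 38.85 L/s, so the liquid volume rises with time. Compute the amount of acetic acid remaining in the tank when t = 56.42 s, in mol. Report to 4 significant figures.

2.815 mol

Let m(t) be the amount of acetic acid. Volume: V(t) = V₀ + (Q_in − Q_out) t = 899.0 + 30.7400 t; V(56.42) = 2633.35 L.
No acetic acid enters, so dm/dt = −Q_out · (m/V).
Separate: dm/m = −Q_out dt/V(t) ⇒ ln(m/m₀) = −(Q_out/(Q_in−Q_out)) ln(V/V₀).
m = m₀ (V₀/V)^(Q_out/(Q_in−Q_out)) = 10.95 × (899.0/2633.35)^(1.26383) = 2.81530 mol.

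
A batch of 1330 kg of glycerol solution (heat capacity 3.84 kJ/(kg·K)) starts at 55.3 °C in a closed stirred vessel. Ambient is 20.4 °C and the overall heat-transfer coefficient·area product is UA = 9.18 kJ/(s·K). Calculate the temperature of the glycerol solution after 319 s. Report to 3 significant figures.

First-law balance (no shaft work): M c_p dT/dt = −UA(T − T_amb).
dT/dt = (T_ss − T)/τ with T_ss = T_amb = 20.400 °C, τ = M c_p/UA = 1330·3.84/9.18 = 556.34 s.
This is linear first-order; T(t) = T_ss + (T₀ − T_ss) e^(−t/τ).
T(319) = 20.400 + (34.900)·0.56361 = 40.070 °C.

40.1 °C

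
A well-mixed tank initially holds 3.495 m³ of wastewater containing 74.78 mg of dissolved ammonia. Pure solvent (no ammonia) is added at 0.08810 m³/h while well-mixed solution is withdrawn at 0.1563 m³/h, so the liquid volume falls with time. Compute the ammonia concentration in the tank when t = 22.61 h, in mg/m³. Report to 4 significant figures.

10.09 mg/m³

Total volume: dV/dt = Q_in − Q_out = -0.0682000 m³/h, so V(t) = 3.495 − 0.0682000 t and V(22.61) = 1.95300 m³.
Species balance (pure solvent in): dm/dt = −Q_out · m/V(t).
Separate: dm/m = −Q_out dt/V(t) ⇒ ln(m/m₀) = −(Q_out/(Q_in−Q_out)) ln(V/V₀).
m = m₀ (V₀/V)^(Q_out/(Q_in−Q_out)) = 74.78 × (3.495/1.95300)^(-2.29179) = 19.7036 mg.
C = m/V = 19.7036/1.95300 = 10.0889 mg/m³.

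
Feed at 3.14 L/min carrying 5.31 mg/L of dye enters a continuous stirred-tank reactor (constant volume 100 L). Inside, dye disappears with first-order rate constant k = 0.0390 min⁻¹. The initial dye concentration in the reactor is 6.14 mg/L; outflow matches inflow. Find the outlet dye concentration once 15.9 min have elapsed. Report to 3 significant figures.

3.60 mg/L

Accumulation = in − out − consumed: V dC/dt = Q C_in − Q C − k V C.
dC/dt = (Q/V) C_in − (Q/V + k) C; effective rate a = Q/V + k = 0.031400 + 0.0390 = 0.070400 min⁻¹.
C_ss = Q C_in/(Q + kV) = 2.3684 mg/L; C(t) = C_ss + (C₀ − C_ss) e^(−a t).
C(15.9) = 2.3684 + (3.7716)·e^(−0.070400·15.9) = 2.3684 + (3.7716)·0.32649 = 3.5998 mg/L.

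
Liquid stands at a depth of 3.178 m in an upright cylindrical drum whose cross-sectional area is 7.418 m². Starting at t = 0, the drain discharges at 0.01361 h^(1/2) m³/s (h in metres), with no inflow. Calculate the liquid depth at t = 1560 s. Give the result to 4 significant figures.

0.1236 m

Unsteady balance on liquid volume: A dh/dt = −0.01361 √h.
∫ h^(−1/2) dh = −(0.01361/A) ∫ dt, giving 2√h = 2√h₀ − (0.01361/A) t.
√h = √3.178 − 0.01361·1560/(2·7.418) = 1.78269 − 1.43109 = 0.351608.
h = 0.351608² = 0.123628 m.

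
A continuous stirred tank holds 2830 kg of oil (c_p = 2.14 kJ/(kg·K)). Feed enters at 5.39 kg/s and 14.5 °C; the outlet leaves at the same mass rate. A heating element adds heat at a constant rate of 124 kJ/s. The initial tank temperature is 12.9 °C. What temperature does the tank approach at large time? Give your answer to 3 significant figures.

First-law balance (no shaft work): M c_p dT/dt = ṁ c_p (T_in − T) + 124.
At steady state dT/dt = 0 ⇒ T_ss = T_in + Q̇/(ṁ c_p) = 14.5 + 124/(5.39·2.14) = 25.250 °C.

25.3 °C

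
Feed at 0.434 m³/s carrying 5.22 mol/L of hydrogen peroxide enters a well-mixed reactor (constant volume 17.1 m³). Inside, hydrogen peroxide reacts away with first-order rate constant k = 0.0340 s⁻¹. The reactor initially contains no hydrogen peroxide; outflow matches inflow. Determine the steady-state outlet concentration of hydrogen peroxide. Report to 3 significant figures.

Accumulation = in − out − consumed: V dC/dt = Q C_in − Q C − k V C.
Steady state (dC/dt = 0): C_ss = Q C_in/(Q + kV) = C_in/(1 + kV/Q).
C_ss = 0.434·5.22/(0.434 + 0.0340·17.1) = 2.2655/1.0154 = 2.2311 mol/L.

2.23 mol/L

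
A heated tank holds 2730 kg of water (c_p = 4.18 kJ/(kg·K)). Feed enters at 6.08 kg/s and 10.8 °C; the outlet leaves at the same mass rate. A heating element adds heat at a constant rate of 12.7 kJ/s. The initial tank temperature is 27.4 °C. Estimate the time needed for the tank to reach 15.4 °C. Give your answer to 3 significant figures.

First-law balance (no shaft work): M c_p dT/dt = ṁ c_p (T_in − T) + 12.7.
τ = M/ṁ = 449.01 s; T_ss = T_in + Q̇/(ṁ c_p) = 11.300 °C.
T(t) = T_ss + (T₀ − T_ss) e^(−t/τ). Set T = 15.4:
e^(−t/τ) = (15.4 − 11.300)/(27.4 − 11.300) = 0.25467
t = −449.01 · ln(0.25467) = 614.15 s.

614 s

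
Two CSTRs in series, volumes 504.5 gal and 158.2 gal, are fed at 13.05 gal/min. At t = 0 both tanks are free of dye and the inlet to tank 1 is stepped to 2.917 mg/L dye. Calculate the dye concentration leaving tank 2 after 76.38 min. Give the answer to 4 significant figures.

Time constants: τᵢ = Vᵢ/Q for each well-mixed tank.
τ₁ = 504.5/13.05 = 38.6590 min; τ₂ = 158.2/13.05 = 12.1226 min.
Tank 1: C₁ = C_in(1 − e^(−t/τ₁)). Tank 2 (τ₁ ≠ τ₂): C₂ = C_in[1 − (τ₁ e^(−t/τ₁) − τ₂ e^(−t/τ₂))/(τ₁ − τ₂)].
At t = 76.38: e^(−t/τ₁) = 0.138659, e^(−t/τ₂) = 0.00183516.
C₂ = 2.917·[1 − (38.6590·0.138659 − 12.1226·0.00183516)/(26.5364)] = 2.917·0.798836 = 2.33020 mg/L.

2.330 mg/L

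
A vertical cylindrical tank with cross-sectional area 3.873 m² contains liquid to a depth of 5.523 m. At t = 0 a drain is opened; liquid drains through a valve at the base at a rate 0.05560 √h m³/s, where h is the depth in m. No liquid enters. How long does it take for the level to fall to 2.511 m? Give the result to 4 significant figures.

A dh/dt = −Q_out = −0.05560 √h.
Separate and integrate: 2(√h − √h₀) = −(0.05560/A) t.
t = 2A(√h₀ − √h)/0.05560 = 2·3.873·(√5.523 − √2.511)/0.05560
  = 7.74600 × (2.35011 − 1.58461) / 0.05560 = 106.646 s.

106.6 s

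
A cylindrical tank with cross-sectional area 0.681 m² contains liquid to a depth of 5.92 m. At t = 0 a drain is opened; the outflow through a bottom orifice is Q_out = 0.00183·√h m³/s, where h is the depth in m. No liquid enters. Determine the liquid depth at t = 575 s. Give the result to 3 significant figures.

A dh/dt = −Q_out = −0.00183 √h.
Separate and integrate: 2(√h − √h₀) = −(0.00183/A) t.
√h = √5.92 − 0.00183·575/(2·0.681) = 2.4331 − 0.77258 = 1.6605.
h = 1.6605² = 2.7574 m.

2.76 m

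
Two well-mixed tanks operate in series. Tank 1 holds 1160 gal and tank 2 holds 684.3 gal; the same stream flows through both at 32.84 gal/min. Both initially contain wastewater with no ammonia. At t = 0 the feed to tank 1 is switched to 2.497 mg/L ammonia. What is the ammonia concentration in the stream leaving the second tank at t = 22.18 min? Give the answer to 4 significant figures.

Time constants: τᵢ = Vᵢ/Q for each well-mixed tank.
τ₁ = 1160/32.84 = 35.3228 min; τ₂ = 684.3/32.84 = 20.8374 min.
Tank 1: C₁ = C_in(1 − e^(−t/τ₁)). Tank 2 (τ₁ ≠ τ₂): C₂ = C_in[1 − (τ₁ e^(−t/τ₁) − τ₂ e^(−t/τ₂))/(τ₁ − τ₂)].
At t = 22.18: e^(−t/τ₁) = 0.533699, e^(−t/τ₂) = 0.344924.
C₂ = 2.497·[1 − (35.3228·0.533699 − 20.8374·0.344924)/(14.4854)] = 2.497·0.194746 = 0.486280 mg/L.

0.4863 mg/L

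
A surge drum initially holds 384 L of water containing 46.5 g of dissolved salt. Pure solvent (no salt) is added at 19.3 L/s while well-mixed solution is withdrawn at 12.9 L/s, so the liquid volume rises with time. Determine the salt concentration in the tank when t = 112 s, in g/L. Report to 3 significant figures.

0.00506 g/L

Total volume: dV/dt = Q_in − Q_out = 6.4000 L/s, so V(t) = 384 + 6.4000 t and V(112) = 1100.8 L.
No salt enters, so dm/dt = −Q_out · (m/V).
Separate: dm/m = −Q_out dt/V(t) ⇒ ln(m/m₀) = −(Q_out/(Q_in−Q_out)) ln(V/V₀).
m = m₀ (V₀/V)^(Q_out/(Q_in−Q_out)) = 46.5 × (384/1100.8)^(2.0156) = 5.5661 g.
C = m/V = 5.5661/1100.8 = 0.0050564 g/L.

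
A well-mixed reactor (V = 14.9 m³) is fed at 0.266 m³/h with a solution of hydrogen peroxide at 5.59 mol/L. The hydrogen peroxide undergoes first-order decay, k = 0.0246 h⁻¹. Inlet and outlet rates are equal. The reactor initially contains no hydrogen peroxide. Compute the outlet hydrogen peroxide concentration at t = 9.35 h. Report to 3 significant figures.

Accumulation = in − out − consumed: V dC/dt = Q C_in − Q C − k V C.
This is linear with rate a = Q/V + k = 0.042452 h⁻¹.
C_ss = Q C_in/(Q + kV) = 2.3507 mol/L; C(t) = C_ss + (C₀ − C_ss) e^(−a t).
C(9.35) = 2.3507 + (-2.3507)·e^(−0.042452·9.35) = 2.3507 + (-2.3507)·0.67238 = 0.77015 mol/L.

0.770 mol/L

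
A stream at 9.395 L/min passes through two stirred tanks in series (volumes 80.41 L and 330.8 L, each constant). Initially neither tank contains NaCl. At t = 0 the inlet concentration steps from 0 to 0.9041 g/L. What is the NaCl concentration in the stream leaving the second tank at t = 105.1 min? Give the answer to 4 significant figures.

0.8437 g/L

Time constants: τᵢ = Vᵢ/Q for each well-mixed tank.
τ₁ = 80.41/9.395 = 8.55881 min; τ₂ = 330.8/9.395 = 35.2102 min.
Tank 1: C₁ = C_in(1 − e^(−t/τ₁)). Tank 2 (τ₁ ≠ τ₂): C₂ = C_in[1 − (τ₁ e^(−t/τ₁) − τ₂ e^(−t/τ₂))/(τ₁ − τ₂)].
At t = 105.1: e^(−t/τ₁) = 4.64487e-06, e^(−t/τ₂) = 0.0505431.
C₂ = 0.9041·[1 − (8.55881·4.64487e-06 − 35.2102·0.0505431)/(-26.6514)] = 0.9041·0.933227 = 0.843731 g/L.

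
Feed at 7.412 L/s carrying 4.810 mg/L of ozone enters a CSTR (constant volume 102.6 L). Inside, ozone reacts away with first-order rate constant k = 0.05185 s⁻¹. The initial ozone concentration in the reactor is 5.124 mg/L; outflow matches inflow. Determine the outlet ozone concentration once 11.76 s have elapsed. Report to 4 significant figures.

Accumulation = in − out − consumed: V dC/dt = Q C_in − Q C − k V C.
dC/dt = (Q/V) C_in − (Q/V + k) C; effective rate a = Q/V + k = 0.0722417 + 0.05185 = 0.124092 s⁻¹.
C_ss = Q C_in/(Q + kV) = 2.80021 mg/L; C(t) = C_ss + (C₀ − C_ss) e^(−a t).
C(11.76) = 2.80021 + (2.32379)·e^(−0.124092·11.76) = 2.80021 + (2.32379)·0.232395 = 3.34024 mg/L.

3.340 mg/L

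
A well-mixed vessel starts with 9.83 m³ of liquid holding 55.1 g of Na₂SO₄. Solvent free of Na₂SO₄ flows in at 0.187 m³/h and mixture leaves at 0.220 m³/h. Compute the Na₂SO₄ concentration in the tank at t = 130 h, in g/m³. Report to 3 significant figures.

0.217 g/m³

Let m(t) be the amount of Na₂SO₄. Volume: V(t) = V₀ + (Q_in − Q_out) t = 9.83 − 0.033000 t; V(130) = 5.5400 m³.
Solute balance: dm/dt = 0 − Q_out C = −Q_out m/V(t).
Separate: dm/m = −Q_out dt/V(t) ⇒ ln(m/m₀) = −(Q_out/(Q_in−Q_out)) ln(V/V₀).
m = m₀ (V₀/V)^(Q_out/(Q_in−Q_out)) = 55.1 × (9.83/5.5400)^(-6.6667) = 1.2046 g.
C = m/V = 1.2046/5.5400 = 0.21745 g/m³.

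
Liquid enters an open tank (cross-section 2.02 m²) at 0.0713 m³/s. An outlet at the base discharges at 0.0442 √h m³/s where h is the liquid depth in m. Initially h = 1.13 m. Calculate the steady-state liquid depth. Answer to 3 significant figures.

2.60 m

A dh/dt = Q_in − 0.0442 √h. Steady state requires inflow = outflow:
Q_in = 0.0442 √h_ss ⇒ √h_ss = 0.0713/0.0442 = 1.6131.
h_ss = 1.6131² = 2.6022 m. (Since h₀ = 1.13 m < h_ss, the level will rise toward this value.)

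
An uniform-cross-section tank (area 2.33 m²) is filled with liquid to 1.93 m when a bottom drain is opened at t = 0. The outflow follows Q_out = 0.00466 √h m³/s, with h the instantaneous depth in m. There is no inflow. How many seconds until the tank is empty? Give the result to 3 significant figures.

Unsteady balance on liquid volume: A dh/dt = −0.00466 √h.
This is separable: 2 d(√h)/dt = −0.00466/A, so √h = √h₀ − (0.00466/(2A)) t.
Tank is empty when √h = 0: t_empty = 2A√h₀/0.00466.
t_empty = 2·2.33·√1.93/0.00466 = 4.6600·1.3892/0.00466 = 1389.2 s.

1390 s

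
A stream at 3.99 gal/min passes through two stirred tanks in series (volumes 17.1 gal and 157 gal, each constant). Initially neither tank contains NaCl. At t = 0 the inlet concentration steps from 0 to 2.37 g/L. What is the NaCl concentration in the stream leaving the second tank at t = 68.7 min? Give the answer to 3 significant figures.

Time constants: τᵢ = Vᵢ/Q for each well-mixed tank.
τ₁ = 17.1/3.99 = 4.2857 min; τ₂ = 157/3.99 = 39.348 min.
Solving the cascade with C₁(0)=C₂(0)=0 gives C₂(t) = C_in[1 − (τ₁ e^(−t/τ₁) − τ₂ e^(−t/τ₂))/(τ₁ − τ₂)].
At t = 68.7: e^(−t/τ₁) = 1.0921e-07, e^(−t/τ₂) = 0.17448.
C₂ = 2.37·[1 − (4.2857·1.0921e-07 − 39.348·0.17448)/(-35.063)] = 2.37·0.80419 = 1.9059 g/L.

1.91 g/L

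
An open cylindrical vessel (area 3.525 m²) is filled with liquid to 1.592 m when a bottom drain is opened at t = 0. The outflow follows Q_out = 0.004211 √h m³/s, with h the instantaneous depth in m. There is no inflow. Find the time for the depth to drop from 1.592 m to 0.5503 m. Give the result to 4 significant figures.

870.4 s

With no inflow, A dh/dt = −0.004211 √h.
∫ h^(−1/2) dh = −(0.004211/A) ∫ dt, giving 2√h = 2√h₀ − (0.004211/A) t.
t = 2A(√h₀ − √h)/0.004211 = 2·3.525·(√1.592 − √0.5503)/0.004211
  = 7.05000 × (1.26174 − 0.741822) / 0.004211 = 870.448 s.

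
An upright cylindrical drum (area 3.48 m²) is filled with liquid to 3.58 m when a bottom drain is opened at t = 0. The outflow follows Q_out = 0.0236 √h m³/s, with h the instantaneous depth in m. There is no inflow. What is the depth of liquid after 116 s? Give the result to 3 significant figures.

2.25 m

A dh/dt = −Q_out = −0.0236 √h.
This is separable: 2 d(√h)/dt = −0.0236/A, so √h = √h₀ − (0.0236/(2A)) t.
√h = √3.58 − 0.0236·116/(2·3.48) = 1.8921 − 0.39333 = 1.4988.
h = 1.4988² = 2.2463 m.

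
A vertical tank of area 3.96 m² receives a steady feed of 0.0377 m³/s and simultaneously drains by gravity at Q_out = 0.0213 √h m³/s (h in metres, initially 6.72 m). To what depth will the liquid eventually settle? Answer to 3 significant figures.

3.13 m

A dh/dt = Q_in − 0.0213 √h. Steady state requires inflow = outflow:
Q_in = 0.0213 √h_ss ⇒ √h_ss = 0.0377/0.0213 = 1.7700.
h_ss = 1.7700² = 3.1327 m. (Since h₀ = 6.72 m > h_ss, the level will fall toward this value.)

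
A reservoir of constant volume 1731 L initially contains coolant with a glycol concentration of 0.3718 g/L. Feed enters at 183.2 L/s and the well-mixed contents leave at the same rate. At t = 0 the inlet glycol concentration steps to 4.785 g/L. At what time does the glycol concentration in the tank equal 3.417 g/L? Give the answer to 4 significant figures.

Mass balance on the solute (V constant): V dC/dt = Q(C_in − C), so τ = V/Q = 9.44869 s.
C(t) = C_in + (C₀ − C_in) e^(−t/τ). Set C = 3.417 and solve for t:
e^(−t/τ) = (C − C_in)/(C₀ − C_in) = (3.417 − 4.785)/(0.3718 − 4.785) = 0.309979
t = −τ ln(…) = 9.44869 × 1.17125 = 11.0668 s.

11.07 s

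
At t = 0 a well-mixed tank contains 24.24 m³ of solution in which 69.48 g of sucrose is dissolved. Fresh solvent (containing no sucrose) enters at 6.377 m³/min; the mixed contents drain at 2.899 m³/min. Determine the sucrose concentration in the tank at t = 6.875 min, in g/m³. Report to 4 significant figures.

Total volume: dV/dt = Q_in − Q_out = 3.47800 m³/min, so V(t) = 24.24 + 3.47800 t and V(6.875) = 48.1512 m³.
No sucrose enters, so dm/dt = −Q_out · (m/V).
dm/m = −Q_out dt/(V₀ + 3.47800 t); integrating gives ln(m/m₀) = −(Q_out/(Q_in−Q_out)) ln(V/V₀).
m = m₀ (V₀/V)^(Q_out/(Q_in−Q_out)) = 69.48 × (24.24/48.1512)^(0.833525) = 39.2109 g.
C = m/V = 39.2109/48.1512 = 0.814328 g/m³.

0.8143 g/m³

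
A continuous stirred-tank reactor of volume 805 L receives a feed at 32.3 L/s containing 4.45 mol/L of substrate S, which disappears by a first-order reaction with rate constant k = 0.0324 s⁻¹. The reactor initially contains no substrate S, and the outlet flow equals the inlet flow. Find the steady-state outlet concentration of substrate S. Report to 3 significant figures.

V dC/dt = Q(C_in − C) − k V C.
At steady state: 0 = Q C_in − (Q + kV) C_ss, so C_ss = Q C_in/(Q + kV).
C_ss = 32.3·4.45/(32.3 + 0.0324·805) = 143.73/58.382 = 2.4620 mol/L.

2.46 mol/L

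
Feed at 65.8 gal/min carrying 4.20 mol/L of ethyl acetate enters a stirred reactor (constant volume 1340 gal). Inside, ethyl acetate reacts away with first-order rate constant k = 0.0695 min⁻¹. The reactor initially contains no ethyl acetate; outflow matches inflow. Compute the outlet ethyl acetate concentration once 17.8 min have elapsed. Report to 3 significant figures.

1.53 mol/L

Species balance: V dC/dt = Q C_in − Q C − k V C.
dC/dt = (Q/V) C_in − (Q/V + k) C; effective rate a = Q/V + k = 0.049104 + 0.0695 = 0.11860 min⁻¹.
C_ss = Q C_in/(Q + kV) = 1.7389 mol/L; C(t) = C_ss + (C₀ − C_ss) e^(−a t).
C(17.8) = 1.7389 + (-1.7389)·e^(−0.11860·17.8) = 1.7389 + (-1.7389)·0.12110 = 1.5283 mol/L.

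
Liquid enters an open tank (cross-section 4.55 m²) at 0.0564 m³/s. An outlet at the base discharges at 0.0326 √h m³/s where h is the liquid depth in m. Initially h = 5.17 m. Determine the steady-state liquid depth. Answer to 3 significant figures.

Level balance: A dh/dt = 0.0564 − 0.0326 √h. Setting dh/dt = 0:
Q_in = 0.0326 √h_ss ⇒ √h_ss = 0.0564/0.0326 = 1.7301.
h_ss = 1.7301² = 2.9931 m. (Since h₀ = 5.17 m > h_ss, the level will fall toward this value.)

2.99 m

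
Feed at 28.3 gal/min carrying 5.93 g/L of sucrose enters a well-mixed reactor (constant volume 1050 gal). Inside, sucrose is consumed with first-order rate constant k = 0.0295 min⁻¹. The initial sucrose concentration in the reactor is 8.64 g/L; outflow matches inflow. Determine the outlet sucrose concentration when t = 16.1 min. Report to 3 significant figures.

5.17 g/L

Species balance: V dC/dt = Q C_in − Q C − k V C.
This is linear with rate a = Q/V + k = 0.056452 min⁻¹.
C_ss = Q C_in/(Q + kV) = 2.8312 g/L; C(t) = C_ss + (C₀ − C_ss) e^(−a t).
C(16.1) = 2.8312 + (5.8088)·e^(−0.056452·16.1) = 2.8312 + (5.8088)·0.40297 = 5.1720 g/L.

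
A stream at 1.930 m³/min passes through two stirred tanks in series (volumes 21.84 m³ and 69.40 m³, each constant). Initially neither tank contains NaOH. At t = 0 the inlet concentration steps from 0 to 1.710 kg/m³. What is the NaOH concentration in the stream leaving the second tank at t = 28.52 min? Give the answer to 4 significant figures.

Time constants: τᵢ = Vᵢ/Q for each well-mixed tank.
τ₁ = 21.84/1.930 = 11.3161 min; τ₂ = 69.40/1.930 = 35.9585 min.
Solving the cascade with C₁(0)=C₂(0)=0 gives C₂(t) = C_in[1 − (τ₁ e^(−t/τ₁) − τ₂ e^(−t/τ₂))/(τ₁ − τ₂)].
At t = 28.52: e^(−t/τ₁) = 0.0804346, e^(−t/τ₂) = 0.452424.
C₂ = 1.710·[1 − (11.3161·0.0804346 − 35.9585·0.452424)/(-24.6425)] = 1.710·0.376755 = 0.644251 kg/m³.

0.6443 kg/m³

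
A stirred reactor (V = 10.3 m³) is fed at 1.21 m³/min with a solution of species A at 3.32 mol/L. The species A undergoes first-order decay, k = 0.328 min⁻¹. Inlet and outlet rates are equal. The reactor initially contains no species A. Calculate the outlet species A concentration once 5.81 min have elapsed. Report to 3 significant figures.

0.810 mol/L

V dC/dt = Q(C_in − C) − k V C.
This is linear with rate a = Q/V + k = 0.44548 min⁻¹.
C_ss = Q C_in/(Q + kV) = 0.87551 mol/L; C(t) = C_ss + (C₀ − C_ss) e^(−a t).
C(5.81) = 0.87551 + (-0.87551)·e^(−0.44548·5.81) = 0.87551 + (-0.87551)·0.075154 = 0.80971 mol/L.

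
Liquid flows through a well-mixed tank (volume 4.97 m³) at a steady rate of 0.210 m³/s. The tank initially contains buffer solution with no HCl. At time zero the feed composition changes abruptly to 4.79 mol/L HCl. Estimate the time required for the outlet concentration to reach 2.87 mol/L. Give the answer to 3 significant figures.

21.6 s

Accumulation = in − out for the solute gives V dC/dt = Q(C_in − C), so τ = V/Q = 23.667 s.
C(t) = C_in + (C₀ − C_in) e^(−t/τ). Set C = 2.87 and solve for t:
e^(−t/τ) = (C − C_in)/(C₀ − C_in) = (2.87 − 4.79)/(0 − 4.79) = 0.40084
t = −τ ln(…) = 23.667 × 0.91421 = 21.636 s.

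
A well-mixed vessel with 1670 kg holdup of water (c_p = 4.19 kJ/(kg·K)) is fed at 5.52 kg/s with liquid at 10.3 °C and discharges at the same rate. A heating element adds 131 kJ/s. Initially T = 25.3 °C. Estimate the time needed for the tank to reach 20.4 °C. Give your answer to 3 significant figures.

M c_p dT/dt = ṁ c_p (T_in − T) + Q̇.
τ = M/ṁ = 302.54 s; T_ss = T_in + Q̇/(ṁ c_p) = 15.964 °C.
T(t) = T_ss + (T₀ − T_ss) e^(−t/τ). Set T = 20.4:
e^(−t/τ) = (20.4 − 15.964)/(25.3 − 15.964) = 0.47515
t = −302.54 · ln(0.47515) = 225.12 s.

225 s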